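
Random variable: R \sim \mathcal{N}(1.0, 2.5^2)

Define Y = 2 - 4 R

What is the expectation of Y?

For Y = -4R + 2:
E[Y] = -4 * E[R] + 2
E[R] = 1.0 = 1
E[Y] = -4 * 1 + 2 = -2

-2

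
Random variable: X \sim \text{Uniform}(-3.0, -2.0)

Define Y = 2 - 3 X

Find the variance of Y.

For Y = aX + b: Var(Y) = a² * Var(X)
Var(X) = (-2 + 3)^2/12 = 0.083333333
Var(Y) = (-3)² * 0.083333333 = 9 * 0.083333333 = 0.75

0.75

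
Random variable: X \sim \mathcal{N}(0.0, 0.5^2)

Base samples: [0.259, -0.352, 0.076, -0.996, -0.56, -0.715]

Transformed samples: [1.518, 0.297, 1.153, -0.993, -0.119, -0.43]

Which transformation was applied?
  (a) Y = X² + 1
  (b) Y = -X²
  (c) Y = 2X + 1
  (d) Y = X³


Checking option (c) Y = 2X + 1:
  X = 0.259 -> Y = 1.518 ✓
  X = -0.352 -> Y = 0.297 ✓
  X = 0.076 -> Y = 1.153 ✓
All samples match this transformation.

(c) 2X + 1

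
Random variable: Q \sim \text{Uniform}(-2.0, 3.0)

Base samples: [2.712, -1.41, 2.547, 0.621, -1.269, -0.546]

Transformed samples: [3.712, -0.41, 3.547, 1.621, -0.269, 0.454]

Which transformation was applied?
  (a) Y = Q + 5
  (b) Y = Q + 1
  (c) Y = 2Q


Checking option (b) Y = Q + 1:
  Q = 2.712 -> Y = 3.712 ✓
  Q = -1.41 -> Y = -0.41 ✓
  Q = 2.547 -> Y = 3.547 ✓
All samples match this transformation.

(b) Q + 1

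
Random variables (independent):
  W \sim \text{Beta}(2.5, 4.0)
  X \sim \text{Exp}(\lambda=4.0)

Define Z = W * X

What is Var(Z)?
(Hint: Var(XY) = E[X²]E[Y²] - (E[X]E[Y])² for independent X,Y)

Var(XY) = E[X²]E[Y²] - (E[X]E[Y])²
E[W] = 0.38461538, Var(W) = 0.031558185
E[X] = 0.25, Var(X) = 0.0625
E[W²] = 0.031558185 + 0.38461538² = 0.17948718
E[X²] = 0.0625 + 0.25² = 0.125
Var(Z) = 0.17948718*0.125 - (0.38461538*0.25)²
= 0.022435897 - 0.0092455621 = 0.013190335

0.013190335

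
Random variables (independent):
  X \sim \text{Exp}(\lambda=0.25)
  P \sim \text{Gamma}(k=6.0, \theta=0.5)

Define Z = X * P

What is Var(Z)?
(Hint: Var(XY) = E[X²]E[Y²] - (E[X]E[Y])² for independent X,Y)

Var(XY) = E[X²]E[Y²] - (E[X]E[Y])²
E[X] = 4, Var(X) = 16
E[P] = 3, Var(P) = 1.5
E[X²] = 16 + 4² = 32
E[P²] = 1.5 + 3² = 10.5
Var(Z) = 32*10.5 - (4*3)²
= 336 - 144 = 192

192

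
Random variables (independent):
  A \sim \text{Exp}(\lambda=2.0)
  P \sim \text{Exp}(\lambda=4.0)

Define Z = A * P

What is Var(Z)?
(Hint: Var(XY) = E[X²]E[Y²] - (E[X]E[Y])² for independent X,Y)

Var(XY) = E[X²]E[Y²] - (E[X]E[Y])²
E[A] = 0.5, Var(A) = 0.25
E[P] = 0.25, Var(P) = 0.0625
E[A²] = 0.25 + 0.5² = 0.5
E[P²] = 0.0625 + 0.25² = 0.125
Var(Z) = 0.5*0.125 - (0.5*0.25)²
= 0.0625 - 0.015625 = 0.046875

0.046875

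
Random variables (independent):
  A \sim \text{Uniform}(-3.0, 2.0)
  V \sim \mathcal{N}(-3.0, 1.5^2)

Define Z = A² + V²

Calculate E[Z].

E[Z] = E[A²] + E[V²]
E[A²] = Var(A) + E[A]² = 2.0833333 + 0.25 = 2.3333333
E[V²] = Var(V) + E[V]² = 2.25 + 9 = 11.25
E[Z] = 2.3333333 + 11.25 = 13.583333

13.583333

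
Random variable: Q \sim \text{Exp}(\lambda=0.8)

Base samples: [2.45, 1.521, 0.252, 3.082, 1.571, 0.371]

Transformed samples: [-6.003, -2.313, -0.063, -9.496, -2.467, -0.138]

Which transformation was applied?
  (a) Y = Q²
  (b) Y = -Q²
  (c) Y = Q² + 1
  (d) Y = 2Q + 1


Checking option (b) Y = -Q²:
  Q = 2.45 -> Y = -6.003 ✓
  Q = 1.521 -> Y = -2.313 ✓
  Q = 0.252 -> Y = -0.063 ✓
All samples match this transformation.

(b) -Q²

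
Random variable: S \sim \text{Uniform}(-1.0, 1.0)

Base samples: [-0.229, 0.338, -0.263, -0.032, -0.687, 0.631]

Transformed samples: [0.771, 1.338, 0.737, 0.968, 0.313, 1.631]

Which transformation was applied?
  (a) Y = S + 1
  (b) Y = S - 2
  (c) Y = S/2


Checking option (a) Y = S + 1:
  S = -0.229 -> Y = 0.771 ✓
  S = 0.338 -> Y = 1.338 ✓
  S = -0.263 -> Y = 0.737 ✓
All samples match this transformation.

(a) S + 1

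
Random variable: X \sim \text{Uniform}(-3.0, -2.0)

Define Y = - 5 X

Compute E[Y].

For Y = -5X:
E[Y] = -5 * E[X]
E[X] = (-3 - 2)/2 = -2.5
E[Y] = -5 * (-2.5) = 12.5

12.5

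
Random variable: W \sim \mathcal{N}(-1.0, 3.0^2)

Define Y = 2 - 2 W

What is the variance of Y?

For Y = aW + b: Var(Y) = a² * Var(W)
Var(W) = 3.0^2 = 9
Var(Y) = (-2)² * 9 = 4 * 9 = 36

36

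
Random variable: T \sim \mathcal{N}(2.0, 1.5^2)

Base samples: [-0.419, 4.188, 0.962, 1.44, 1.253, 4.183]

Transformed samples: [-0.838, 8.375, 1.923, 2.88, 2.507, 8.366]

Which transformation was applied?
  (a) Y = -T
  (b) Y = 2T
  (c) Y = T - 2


Checking option (b) Y = 2T:
  T = -0.419 -> Y = -0.838 ✓
  T = 4.188 -> Y = 8.375 ✓
  T = 0.962 -> Y = 1.923 ✓
All samples match this transformation.

(b) 2T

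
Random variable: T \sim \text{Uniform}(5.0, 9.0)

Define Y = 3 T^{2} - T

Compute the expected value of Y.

E[Y] = 3*E[T²] - 1*E[T]
E[T] = 7
E[T²] = Var(T) + (E[T])² = 1.3333333 + 49 = 50.333333
E[Y] = 3*50.333333 - 1*7 = 144

144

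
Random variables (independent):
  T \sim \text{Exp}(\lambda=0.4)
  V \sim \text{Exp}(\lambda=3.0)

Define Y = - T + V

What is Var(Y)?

For independent RVs: Var(aX + bY) = a²Var(X) + b²Var(Y)
Var(T) = 6.25
Var(V) = 0.11111111
Var(Y) = (-1)²*6.25 + 1²*0.11111111
= 1*6.25 + 1*0.11111111 = 6.3611111

6.3611111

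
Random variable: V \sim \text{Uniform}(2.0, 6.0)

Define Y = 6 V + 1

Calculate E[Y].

For Y = 6V + 1:
E[Y] = 6 * E[V] + 1
E[V] = (2 + 6)/2 = 4
E[Y] = 6 * 4 + 1 = 25

25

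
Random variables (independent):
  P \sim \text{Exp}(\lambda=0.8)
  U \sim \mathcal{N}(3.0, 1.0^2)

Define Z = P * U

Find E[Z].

For independent RVs: E[XY] = E[X]*E[Y]
E[P] = 1.25
E[U] = 3
E[Z] = 1.25 * 3 = 3.75

3.75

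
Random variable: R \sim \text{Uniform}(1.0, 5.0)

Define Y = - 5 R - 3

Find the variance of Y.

For Y = aR + b: Var(Y) = a² * Var(R)
Var(R) = (5 - 1)^2/12 = 1.3333333
Var(Y) = (-5)² * 1.3333333 = 25 * 1.3333333 = 33.333333

33.333333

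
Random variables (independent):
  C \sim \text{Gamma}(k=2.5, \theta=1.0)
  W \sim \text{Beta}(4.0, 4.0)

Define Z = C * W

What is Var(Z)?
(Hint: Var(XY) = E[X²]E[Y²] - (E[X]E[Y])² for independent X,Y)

Var(XY) = E[X²]E[Y²] - (E[X]E[Y])²
E[C] = 2.5, Var(C) = 2.5
E[W] = 0.5, Var(W) = 0.027777778
E[C²] = 2.5 + 2.5² = 8.75
E[W²] = 0.027777778 + 0.5² = 0.27777778
Var(Z) = 8.75*0.27777778 - (2.5*0.5)²
= 2.4305556 - 1.5625 = 0.86805556

0.86805556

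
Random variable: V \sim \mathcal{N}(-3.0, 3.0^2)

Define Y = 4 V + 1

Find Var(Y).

For Y = aV + b: Var(Y) = a² * Var(V)
Var(V) = 3.0^2 = 9
Var(Y) = 4² * 9 = 16 * 9 = 144

144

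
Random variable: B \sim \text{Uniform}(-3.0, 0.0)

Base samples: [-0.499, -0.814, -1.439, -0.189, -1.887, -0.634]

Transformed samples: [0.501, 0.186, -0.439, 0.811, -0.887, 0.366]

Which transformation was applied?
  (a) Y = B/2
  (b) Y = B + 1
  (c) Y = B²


Checking option (b) Y = B + 1:
  B = -0.499 -> Y = 0.501 ✓
  B = -0.814 -> Y = 0.186 ✓
  B = -1.439 -> Y = -0.439 ✓
All samples match this transformation.

(b) B + 1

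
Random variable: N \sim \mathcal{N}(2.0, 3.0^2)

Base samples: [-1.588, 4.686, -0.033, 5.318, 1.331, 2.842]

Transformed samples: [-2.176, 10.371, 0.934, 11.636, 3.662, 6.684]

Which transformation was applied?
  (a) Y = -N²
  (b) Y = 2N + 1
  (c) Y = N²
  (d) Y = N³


Checking option (b) Y = 2N + 1:
  N = -1.588 -> Y = -2.176 ✓
  N = 4.686 -> Y = 10.371 ✓
  N = -0.033 -> Y = 0.934 ✓
All samples match this transformation.

(b) 2N + 1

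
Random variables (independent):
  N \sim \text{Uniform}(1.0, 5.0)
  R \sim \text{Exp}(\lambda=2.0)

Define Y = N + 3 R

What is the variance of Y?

For independent RVs: Var(aX + bY) = a²Var(X) + b²Var(Y)
Var(N) = 1.3333333
Var(R) = 0.25
Var(Y) = 1²*1.3333333 + 3²*0.25
= 1*1.3333333 + 9*0.25 = 3.5833333

3.5833333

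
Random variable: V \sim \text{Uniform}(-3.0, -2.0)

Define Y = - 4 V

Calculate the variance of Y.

For Y = aV + b: Var(Y) = a² * Var(V)
Var(V) = (-2 + 3)^2/12 = 0.083333333
Var(Y) = (-4)² * 0.083333333 = 16 * 0.083333333 = 1.3333333

1.3333333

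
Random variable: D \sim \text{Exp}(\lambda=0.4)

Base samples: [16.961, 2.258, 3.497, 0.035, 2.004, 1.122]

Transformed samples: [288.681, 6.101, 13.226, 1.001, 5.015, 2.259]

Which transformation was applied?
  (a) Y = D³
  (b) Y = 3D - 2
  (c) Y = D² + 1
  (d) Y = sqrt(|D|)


Checking option (c) Y = D² + 1:
  D = 16.961 -> Y = 288.681 ✓
  D = 2.258 -> Y = 6.101 ✓
  D = 3.497 -> Y = 13.226 ✓
All samples match this transformation.

(c) D² + 1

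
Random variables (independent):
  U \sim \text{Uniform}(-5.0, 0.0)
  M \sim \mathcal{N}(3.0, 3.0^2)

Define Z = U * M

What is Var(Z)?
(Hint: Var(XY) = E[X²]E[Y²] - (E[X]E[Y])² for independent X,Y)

Var(XY) = E[X²]E[Y²] - (E[X]E[Y])²
E[U] = -2.5, Var(U) = 2.0833333
E[M] = 3, Var(M) = 9
E[U²] = 2.0833333 + (-2.5)² = 8.3333333
E[M²] = 9 + 3² = 18
Var(Z) = 8.3333333*18 - (-2.5*3)²
= 150 - 56.25 = 93.75

93.75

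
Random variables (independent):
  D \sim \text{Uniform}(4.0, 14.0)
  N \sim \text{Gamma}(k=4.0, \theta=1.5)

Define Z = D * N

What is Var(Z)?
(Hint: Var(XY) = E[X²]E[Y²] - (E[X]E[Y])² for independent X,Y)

Var(XY) = E[X²]E[Y²] - (E[X]E[Y])²
E[D] = 9, Var(D) = 8.3333333
E[N] = 6, Var(N) = 9
E[D²] = 8.3333333 + 9² = 89.333333
E[N²] = 9 + 6² = 45
Var(Z) = 89.333333*45 - (9*6)²
= 4020 - 2916 = 1104

1104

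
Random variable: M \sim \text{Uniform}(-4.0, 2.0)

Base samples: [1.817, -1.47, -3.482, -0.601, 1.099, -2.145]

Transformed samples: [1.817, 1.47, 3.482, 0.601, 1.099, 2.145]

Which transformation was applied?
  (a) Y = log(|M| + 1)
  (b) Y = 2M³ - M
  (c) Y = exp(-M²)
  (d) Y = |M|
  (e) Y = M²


Checking option (d) Y = |M|:
  M = 1.817 -> Y = 1.817 ✓
  M = -1.47 -> Y = 1.47 ✓
  M = -3.482 -> Y = 3.482 ✓
All samples match this transformation.

(d) |M|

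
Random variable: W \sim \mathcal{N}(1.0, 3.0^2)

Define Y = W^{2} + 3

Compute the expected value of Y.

E[Y] = 1*E[W²] + 3
E[W] = 1
E[W²] = Var(W) + (E[W])² = 9 + 1 = 10
E[Y] = 1*10 + 3 = 13

13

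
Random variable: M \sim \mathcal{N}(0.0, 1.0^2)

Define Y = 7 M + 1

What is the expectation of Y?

For Y = 7M + 1:
E[Y] = 7 * E[M] + 1
E[M] = 0.0 = 0
E[Y] = 7 * 0 + 1 = 1

1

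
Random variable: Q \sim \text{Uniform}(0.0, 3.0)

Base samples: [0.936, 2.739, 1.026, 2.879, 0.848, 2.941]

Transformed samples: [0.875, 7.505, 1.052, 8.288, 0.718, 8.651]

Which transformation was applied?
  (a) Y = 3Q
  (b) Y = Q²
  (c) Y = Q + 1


Checking option (b) Y = Q²:
  Q = 0.936 -> Y = 0.875 ✓
  Q = 2.739 -> Y = 7.505 ✓
  Q = 1.026 -> Y = 1.052 ✓
All samples match this transformation.

(b) Q²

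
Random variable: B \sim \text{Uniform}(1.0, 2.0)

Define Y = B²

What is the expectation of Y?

Using E[X²] = Var(X) + (E[X])²:
E[B] = 1.5
Var(B) = (2 - 1)^2/12 = 0.083333333
E[B²] = 0.083333333 + 1.5² = 0.083333333 + 2.25 = 2.3333333

2.3333333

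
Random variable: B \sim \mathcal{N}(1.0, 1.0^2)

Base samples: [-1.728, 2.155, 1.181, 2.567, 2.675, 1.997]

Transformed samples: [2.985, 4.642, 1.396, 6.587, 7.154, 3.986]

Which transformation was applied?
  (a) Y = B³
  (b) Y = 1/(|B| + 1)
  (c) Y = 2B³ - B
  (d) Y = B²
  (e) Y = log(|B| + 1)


Checking option (d) Y = B²:
  B = -1.728 -> Y = 2.985 ✓
  B = 2.155 -> Y = 4.642 ✓
  B = 1.181 -> Y = 1.396 ✓
All samples match this transformation.

(d) B²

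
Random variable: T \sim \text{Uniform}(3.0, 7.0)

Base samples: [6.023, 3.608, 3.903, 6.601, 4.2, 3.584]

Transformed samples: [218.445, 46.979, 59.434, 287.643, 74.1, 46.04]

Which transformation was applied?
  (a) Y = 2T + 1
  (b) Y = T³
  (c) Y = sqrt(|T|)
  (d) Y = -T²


Checking option (b) Y = T³:
  T = 6.023 -> Y = 218.445 ✓
  T = 3.608 -> Y = 46.979 ✓
  T = 3.903 -> Y = 59.434 ✓
All samples match this transformation.

(b) T³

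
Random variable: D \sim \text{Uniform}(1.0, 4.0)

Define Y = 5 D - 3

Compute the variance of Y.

For Y = aD + b: Var(Y) = a² * Var(D)
Var(D) = (4 - 1)^2/12 = 0.75
Var(Y) = 5² * 0.75 = 25 * 0.75 = 18.75

18.75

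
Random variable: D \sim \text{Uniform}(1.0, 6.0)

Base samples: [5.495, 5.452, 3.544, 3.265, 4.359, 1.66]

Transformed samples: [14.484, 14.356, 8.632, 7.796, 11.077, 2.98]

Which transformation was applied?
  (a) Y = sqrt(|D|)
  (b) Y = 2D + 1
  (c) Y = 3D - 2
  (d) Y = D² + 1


Checking option (c) Y = 3D - 2:
  D = 5.495 -> Y = 14.484 ✓
  D = 5.452 -> Y = 14.356 ✓
  D = 3.544 -> Y = 8.632 ✓
All samples match this transformation.

(c) 3D - 2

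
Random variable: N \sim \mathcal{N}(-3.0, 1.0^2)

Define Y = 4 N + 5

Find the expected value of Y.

For Y = 4N + 5:
E[Y] = 4 * E[N] + 5
E[N] = -3.0 = -3
E[Y] = 4 * (-3) + 5 = -7

-7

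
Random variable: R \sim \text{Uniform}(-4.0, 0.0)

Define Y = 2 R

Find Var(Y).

For Y = aR + b: Var(Y) = a² * Var(R)
Var(R) = (0 + 4)^2/12 = 1.3333333
Var(Y) = 2² * 1.3333333 = 4 * 1.3333333 = 5.3333333

5.3333333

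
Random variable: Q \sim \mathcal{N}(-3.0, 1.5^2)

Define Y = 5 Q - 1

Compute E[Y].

For Y = 5Q - 1:
E[Y] = 5 * E[Q] - 1
E[Q] = -3.0 = -3
E[Y] = 5 * (-3) - 1 = -16

-16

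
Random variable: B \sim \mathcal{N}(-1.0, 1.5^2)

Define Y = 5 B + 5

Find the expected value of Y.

For Y = 5B + 5:
E[Y] = 5 * E[B] + 5
E[B] = -1.0 = -1
E[Y] = 5 * (-1) + 5 = 0

0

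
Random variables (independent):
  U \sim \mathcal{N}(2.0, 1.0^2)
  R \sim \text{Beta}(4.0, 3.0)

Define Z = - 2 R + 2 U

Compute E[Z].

E[Z] = 2*E[U] - 2*E[R]
E[U] = 2
E[R] = 0.57142857
E[Z] = 2*2 - 2*0.57142857 = 2.8571429

2.8571429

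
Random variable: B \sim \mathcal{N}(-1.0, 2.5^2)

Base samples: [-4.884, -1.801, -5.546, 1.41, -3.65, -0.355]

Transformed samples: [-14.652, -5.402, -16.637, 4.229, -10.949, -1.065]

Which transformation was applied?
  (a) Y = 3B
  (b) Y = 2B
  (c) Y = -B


Checking option (a) Y = 3B:
  B = -4.884 -> Y = -14.652 ✓
  B = -1.801 -> Y = -5.402 ✓
  B = -5.546 -> Y = -16.637 ✓
All samples match this transformation.

(a) 3B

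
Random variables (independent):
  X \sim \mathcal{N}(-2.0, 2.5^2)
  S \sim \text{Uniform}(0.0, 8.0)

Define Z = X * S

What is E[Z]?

For independent RVs: E[XY] = E[X]*E[Y]
E[X] = -2
E[S] = 4
E[Z] = -2 * 4 = -8

-8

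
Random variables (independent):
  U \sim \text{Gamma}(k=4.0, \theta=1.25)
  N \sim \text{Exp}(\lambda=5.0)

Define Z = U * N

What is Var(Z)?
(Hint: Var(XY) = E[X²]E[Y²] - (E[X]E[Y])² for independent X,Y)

Var(XY) = E[X²]E[Y²] - (E[X]E[Y])²
E[U] = 5, Var(U) = 6.25
E[N] = 0.2, Var(N) = 0.04
E[U²] = 6.25 + 5² = 31.25
E[N²] = 0.04 + 0.2² = 0.08
Var(Z) = 31.25*0.08 - (5*0.2)²
= 2.5 - 1 = 1.5

1.5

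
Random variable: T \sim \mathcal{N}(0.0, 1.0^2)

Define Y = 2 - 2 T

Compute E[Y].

For Y = -2T + 2:
E[Y] = -2 * E[T] + 2
E[T] = 0.0 = 0
E[Y] = -2 * 0 + 2 = 2

2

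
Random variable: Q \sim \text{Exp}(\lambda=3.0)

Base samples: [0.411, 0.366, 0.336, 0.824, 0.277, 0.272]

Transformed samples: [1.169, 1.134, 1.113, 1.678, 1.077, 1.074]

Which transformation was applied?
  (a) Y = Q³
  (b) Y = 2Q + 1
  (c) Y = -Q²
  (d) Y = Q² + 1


Checking option (d) Y = Q² + 1:
  Q = 0.411 -> Y = 1.169 ✓
  Q = 0.366 -> Y = 1.134 ✓
  Q = 0.336 -> Y = 1.113 ✓
All samples match this transformation.

(d) Q² + 1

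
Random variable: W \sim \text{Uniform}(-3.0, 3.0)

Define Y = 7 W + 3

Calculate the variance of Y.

For Y = aW + b: Var(Y) = a² * Var(W)
Var(W) = (3 + 3)^2/12 = 3
Var(Y) = 7² * 3 = 49 * 3 = 147

147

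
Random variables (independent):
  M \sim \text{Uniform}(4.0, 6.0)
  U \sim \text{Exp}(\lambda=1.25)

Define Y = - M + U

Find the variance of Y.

For independent RVs: Var(aX + bY) = a²Var(X) + b²Var(Y)
Var(M) = 0.33333333
Var(U) = 0.64
Var(Y) = (-1)²*0.33333333 + 1²*0.64
= 1*0.33333333 + 1*0.64 = 0.97333333

0.97333333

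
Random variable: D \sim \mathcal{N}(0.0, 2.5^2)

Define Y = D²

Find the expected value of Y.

Using E[X²] = Var(X) + (E[X])²:
E[D] = 0
Var(D) = 2.5^2 = 6.25
E[D²] = 6.25 + 0² = 6.25 + 0 = 6.25

6.25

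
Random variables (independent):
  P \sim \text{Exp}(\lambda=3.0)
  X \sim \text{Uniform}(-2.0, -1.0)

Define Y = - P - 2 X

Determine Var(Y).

For independent RVs: Var(aX + bY) = a²Var(X) + b²Var(Y)
Var(P) = 0.11111111
Var(X) = 0.083333333
Var(Y) = (-1)²*0.11111111 + (-2)²*0.083333333
= 1*0.11111111 + 4*0.083333333 = 0.44444444

0.44444444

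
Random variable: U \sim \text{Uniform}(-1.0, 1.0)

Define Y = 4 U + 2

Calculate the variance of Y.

For Y = aU + b: Var(Y) = a² * Var(U)
Var(U) = (1 + 1)^2/12 = 0.33333333
Var(Y) = 4² * 0.33333333 = 16 * 0.33333333 = 5.3333333

5.3333333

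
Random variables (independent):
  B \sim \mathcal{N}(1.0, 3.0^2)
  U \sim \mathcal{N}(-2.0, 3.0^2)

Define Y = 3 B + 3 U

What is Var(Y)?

For independent RVs: Var(aX + bY) = a²Var(X) + b²Var(Y)
Var(B) = 9
Var(U) = 9
Var(Y) = 3²*9 + 3²*9
= 9*9 + 9*9 = 162

162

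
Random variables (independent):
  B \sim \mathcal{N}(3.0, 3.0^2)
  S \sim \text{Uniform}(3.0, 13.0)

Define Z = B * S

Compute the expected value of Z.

For independent RVs: E[XY] = E[X]*E[Y]
E[B] = 3
E[S] = 8
E[Z] = 3 * 8 = 24

24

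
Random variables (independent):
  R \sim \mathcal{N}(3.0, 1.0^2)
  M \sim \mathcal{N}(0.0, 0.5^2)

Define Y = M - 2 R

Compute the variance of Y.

For independent RVs: Var(aX + bY) = a²Var(X) + b²Var(Y)
Var(R) = 1
Var(M) = 0.25
Var(Y) = (-2)²*1 + 1²*0.25
= 4*1 + 1*0.25 = 4.25

4.25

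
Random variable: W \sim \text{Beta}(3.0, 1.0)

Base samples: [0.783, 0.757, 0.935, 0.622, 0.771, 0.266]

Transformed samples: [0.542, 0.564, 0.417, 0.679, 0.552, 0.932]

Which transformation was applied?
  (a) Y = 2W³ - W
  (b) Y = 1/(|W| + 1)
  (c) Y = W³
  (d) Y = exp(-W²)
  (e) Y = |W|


Checking option (d) Y = exp(-W²):
  W = 0.783 -> Y = 0.542 ✓
  W = 0.757 -> Y = 0.564 ✓
  W = 0.935 -> Y = 0.417 ✓
All samples match this transformation.

(d) exp(-W²)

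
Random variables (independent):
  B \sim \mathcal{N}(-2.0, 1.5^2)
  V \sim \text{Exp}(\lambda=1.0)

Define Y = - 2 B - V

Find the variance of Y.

For independent RVs: Var(aX + bY) = a²Var(X) + b²Var(Y)
Var(B) = 2.25
Var(V) = 1
Var(Y) = (-2)²*2.25 + (-1)²*1
= 4*2.25 + 1*1 = 10

10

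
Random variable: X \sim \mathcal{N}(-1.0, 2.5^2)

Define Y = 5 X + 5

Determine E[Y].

For Y = 5X + 5:
E[Y] = 5 * E[X] + 5
E[X] = -1.0 = -1
E[Y] = 5 * (-1) + 5 = 0

0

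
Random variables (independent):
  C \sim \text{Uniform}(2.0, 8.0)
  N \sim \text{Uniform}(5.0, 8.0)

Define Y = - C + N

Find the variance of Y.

For independent RVs: Var(aX + bY) = a²Var(X) + b²Var(Y)
Var(C) = 3
Var(N) = 0.75
Var(Y) = (-1)²*3 + 1²*0.75
= 1*3 + 1*0.75 = 3.75

3.75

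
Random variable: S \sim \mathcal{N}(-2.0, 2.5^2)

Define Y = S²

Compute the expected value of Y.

Using E[X²] = Var(X) + (E[X])²:
E[S] = -2
Var(S) = 2.5^2 = 6.25
E[S²] = 6.25 + (-2)² = 6.25 + 4 = 10.25

10.25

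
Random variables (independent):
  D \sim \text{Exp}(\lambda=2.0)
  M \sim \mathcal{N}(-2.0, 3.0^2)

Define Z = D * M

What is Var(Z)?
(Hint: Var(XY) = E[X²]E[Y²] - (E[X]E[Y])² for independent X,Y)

Var(XY) = E[X²]E[Y²] - (E[X]E[Y])²
E[D] = 0.5, Var(D) = 0.25
E[M] = -2, Var(M) = 9
E[D²] = 0.25 + 0.5² = 0.5
E[M²] = 9 + (-2)² = 13
Var(Z) = 0.5*13 - (0.5*(-2))²
= 6.5 - 1 = 5.5

5.5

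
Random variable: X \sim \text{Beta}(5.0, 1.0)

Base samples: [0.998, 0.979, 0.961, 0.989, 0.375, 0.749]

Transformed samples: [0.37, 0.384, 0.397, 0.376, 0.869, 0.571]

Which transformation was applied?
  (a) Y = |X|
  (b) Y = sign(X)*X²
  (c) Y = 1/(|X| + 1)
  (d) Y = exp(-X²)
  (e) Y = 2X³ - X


Checking option (d) Y = exp(-X²):
  X = 0.998 -> Y = 0.37 ✓
  X = 0.979 -> Y = 0.384 ✓
  X = 0.961 -> Y = 0.397 ✓
All samples match this transformation.

(d) exp(-X²)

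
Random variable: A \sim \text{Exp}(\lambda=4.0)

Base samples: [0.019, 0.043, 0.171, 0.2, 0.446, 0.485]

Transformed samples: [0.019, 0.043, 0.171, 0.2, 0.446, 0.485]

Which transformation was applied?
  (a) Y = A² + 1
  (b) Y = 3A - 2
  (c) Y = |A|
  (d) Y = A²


Checking option (c) Y = |A|:
  A = 0.019 -> Y = 0.019 ✓
  A = 0.043 -> Y = 0.043 ✓
  A = 0.171 -> Y = 0.171 ✓
All samples match this transformation.

(c) |A|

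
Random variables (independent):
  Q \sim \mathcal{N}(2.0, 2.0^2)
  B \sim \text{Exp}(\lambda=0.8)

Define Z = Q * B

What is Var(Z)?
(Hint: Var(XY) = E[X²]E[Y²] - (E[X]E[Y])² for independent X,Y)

Var(XY) = E[X²]E[Y²] - (E[X]E[Y])²
E[Q] = 2, Var(Q) = 4
E[B] = 1.25, Var(B) = 1.5625
E[Q²] = 4 + 2² = 8
E[B²] = 1.5625 + 1.25² = 3.125
Var(Z) = 8*3.125 - (2*1.25)²
= 25 - 6.25 = 18.75

18.75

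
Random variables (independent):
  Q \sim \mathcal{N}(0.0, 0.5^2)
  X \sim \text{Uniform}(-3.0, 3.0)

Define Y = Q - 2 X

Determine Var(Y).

For independent RVs: Var(aX + bY) = a²Var(X) + b²Var(Y)
Var(Q) = 0.25
Var(X) = 3
Var(Y) = 1²*0.25 + (-2)²*3
= 1*0.25 + 4*3 = 12.25

12.25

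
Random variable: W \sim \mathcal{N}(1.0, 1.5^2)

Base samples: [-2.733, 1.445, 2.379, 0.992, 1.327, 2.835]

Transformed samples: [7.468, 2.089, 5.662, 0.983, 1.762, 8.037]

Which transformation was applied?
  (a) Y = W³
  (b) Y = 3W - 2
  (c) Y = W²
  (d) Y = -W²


Checking option (c) Y = W²:
  W = -2.733 -> Y = 7.468 ✓
  W = 1.445 -> Y = 2.089 ✓
  W = 2.379 -> Y = 5.662 ✓
All samples match this transformation.

(c) W²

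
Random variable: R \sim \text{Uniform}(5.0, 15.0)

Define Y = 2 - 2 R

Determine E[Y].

For Y = -2R + 2:
E[Y] = -2 * E[R] + 2
E[R] = (5 + 15)/2 = 10
E[Y] = -2 * 10 + 2 = -18

-18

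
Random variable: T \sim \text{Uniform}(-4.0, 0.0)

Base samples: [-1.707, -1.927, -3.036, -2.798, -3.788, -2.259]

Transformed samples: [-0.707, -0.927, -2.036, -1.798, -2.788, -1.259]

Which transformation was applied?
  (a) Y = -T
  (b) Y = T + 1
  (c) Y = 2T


Checking option (b) Y = T + 1:
  T = -1.707 -> Y = -0.707 ✓
  T = -1.927 -> Y = -0.927 ✓
  T = -3.036 -> Y = -2.036 ✓
All samples match this transformation.

(b) T + 1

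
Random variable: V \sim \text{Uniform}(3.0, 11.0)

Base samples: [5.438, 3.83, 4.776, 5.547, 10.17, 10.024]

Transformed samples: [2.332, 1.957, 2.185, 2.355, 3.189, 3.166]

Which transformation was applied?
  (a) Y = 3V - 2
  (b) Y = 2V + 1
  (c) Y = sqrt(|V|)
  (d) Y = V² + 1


Checking option (c) Y = sqrt(|V|):
  V = 5.438 -> Y = 2.332 ✓
  V = 3.83 -> Y = 1.957 ✓
  V = 4.776 -> Y = 2.185 ✓
All samples match this transformation.

(c) sqrt(|V|)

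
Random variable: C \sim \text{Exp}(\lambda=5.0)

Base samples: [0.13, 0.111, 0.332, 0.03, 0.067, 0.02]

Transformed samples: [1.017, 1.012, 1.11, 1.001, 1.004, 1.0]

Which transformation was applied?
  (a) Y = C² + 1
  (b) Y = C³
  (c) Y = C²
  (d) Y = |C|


Checking option (a) Y = C² + 1:
  C = 0.13 -> Y = 1.017 ✓
  C = 0.111 -> Y = 1.012 ✓
  C = 0.332 -> Y = 1.11 ✓
All samples match this transformation.

(a) C² + 1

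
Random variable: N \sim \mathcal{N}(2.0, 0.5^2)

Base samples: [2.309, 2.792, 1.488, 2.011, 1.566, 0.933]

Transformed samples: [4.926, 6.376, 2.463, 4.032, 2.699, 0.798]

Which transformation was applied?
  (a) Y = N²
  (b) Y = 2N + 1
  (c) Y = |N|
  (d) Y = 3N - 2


Checking option (d) Y = 3N - 2:
  N = 2.309 -> Y = 4.926 ✓
  N = 2.792 -> Y = 6.376 ✓
  N = 1.488 -> Y = 2.463 ✓
All samples match this transformation.

(d) 3N - 2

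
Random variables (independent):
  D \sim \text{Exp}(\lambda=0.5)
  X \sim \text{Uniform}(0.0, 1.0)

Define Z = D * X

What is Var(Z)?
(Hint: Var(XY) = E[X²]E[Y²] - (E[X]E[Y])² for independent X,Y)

Var(XY) = E[X²]E[Y²] - (E[X]E[Y])²
E[D] = 2, Var(D) = 4
E[X] = 0.5, Var(X) = 0.083333333
E[D²] = 4 + 2² = 8
E[X²] = 0.083333333 + 0.5² = 0.33333333
Var(Z) = 8*0.33333333 - (2*0.5)²
= 2.6666667 - 1 = 1.6666667

1.6666667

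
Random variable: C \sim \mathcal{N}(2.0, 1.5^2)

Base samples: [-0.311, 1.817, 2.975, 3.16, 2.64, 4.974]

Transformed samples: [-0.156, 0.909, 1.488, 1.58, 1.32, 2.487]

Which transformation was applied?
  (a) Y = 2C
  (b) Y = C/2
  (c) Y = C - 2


Checking option (b) Y = C/2:
  C = -0.311 -> Y = -0.156 ✓
  C = 1.817 -> Y = 0.909 ✓
  C = 2.975 -> Y = 1.488 ✓
All samples match this transformation.

(b) C/2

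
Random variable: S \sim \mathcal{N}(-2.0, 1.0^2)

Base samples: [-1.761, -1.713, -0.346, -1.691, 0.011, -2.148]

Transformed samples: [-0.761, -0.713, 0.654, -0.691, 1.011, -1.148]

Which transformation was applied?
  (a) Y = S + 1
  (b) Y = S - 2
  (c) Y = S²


Checking option (a) Y = S + 1:
  S = -1.761 -> Y = -0.761 ✓
  S = -1.713 -> Y = -0.713 ✓
  S = -0.346 -> Y = 0.654 ✓
All samples match this transformation.

(a) S + 1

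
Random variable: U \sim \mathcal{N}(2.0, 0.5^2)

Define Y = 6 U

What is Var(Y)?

For Y = aU + b: Var(Y) = a² * Var(U)
Var(U) = 0.5^2 = 0.25
Var(Y) = 6² * 0.25 = 36 * 0.25 = 9

9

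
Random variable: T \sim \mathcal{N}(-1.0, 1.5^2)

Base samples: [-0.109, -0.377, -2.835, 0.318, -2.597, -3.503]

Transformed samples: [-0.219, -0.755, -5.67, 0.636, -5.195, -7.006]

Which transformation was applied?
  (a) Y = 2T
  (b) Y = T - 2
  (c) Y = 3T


Checking option (a) Y = 2T:
  T = -0.109 -> Y = -0.219 ✓
  T = -0.377 -> Y = -0.755 ✓
  T = -2.835 -> Y = -5.67 ✓
All samples match this transformation.

(a) 2T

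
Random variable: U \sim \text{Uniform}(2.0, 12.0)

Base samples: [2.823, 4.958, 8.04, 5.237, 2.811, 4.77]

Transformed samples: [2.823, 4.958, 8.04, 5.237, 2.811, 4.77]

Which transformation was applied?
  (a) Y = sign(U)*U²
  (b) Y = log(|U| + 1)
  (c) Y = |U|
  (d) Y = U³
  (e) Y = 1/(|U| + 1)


Checking option (c) Y = |U|:
  U = 2.823 -> Y = 2.823 ✓
  U = 4.958 -> Y = 4.958 ✓
  U = 8.04 -> Y = 8.04 ✓
All samples match this transformation.

(c) |U|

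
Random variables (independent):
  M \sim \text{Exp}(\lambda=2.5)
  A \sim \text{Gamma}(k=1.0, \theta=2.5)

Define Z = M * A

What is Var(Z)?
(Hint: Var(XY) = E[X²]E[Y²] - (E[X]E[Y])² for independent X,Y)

Var(XY) = E[X²]E[Y²] - (E[X]E[Y])²
E[M] = 0.4, Var(M) = 0.16
E[A] = 2.5, Var(A) = 6.25
E[M²] = 0.16 + 0.4² = 0.32
E[A²] = 6.25 + 2.5² = 12.5
Var(Z) = 0.32*12.5 - (0.4*2.5)²
= 4 - 1 = 3

3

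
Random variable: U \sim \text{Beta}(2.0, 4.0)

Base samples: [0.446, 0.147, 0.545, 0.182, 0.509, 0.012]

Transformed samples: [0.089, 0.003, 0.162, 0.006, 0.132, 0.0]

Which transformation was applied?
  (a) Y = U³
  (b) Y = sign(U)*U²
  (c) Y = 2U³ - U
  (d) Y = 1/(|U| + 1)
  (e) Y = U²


Checking option (a) Y = U³:
  U = 0.446 -> Y = 0.089 ✓
  U = 0.147 -> Y = 0.003 ✓
  U = 0.545 -> Y = 0.162 ✓
All samples match this transformation.

(a) U³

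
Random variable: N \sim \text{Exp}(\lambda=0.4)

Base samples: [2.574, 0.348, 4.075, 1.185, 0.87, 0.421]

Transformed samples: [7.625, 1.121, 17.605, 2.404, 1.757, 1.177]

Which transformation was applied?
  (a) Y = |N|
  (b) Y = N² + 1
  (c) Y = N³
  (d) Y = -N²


Checking option (b) Y = N² + 1:
  N = 2.574 -> Y = 7.625 ✓
  N = 0.348 -> Y = 1.121 ✓
  N = 4.075 -> Y = 17.605 ✓
All samples match this transformation.

(b) N² + 1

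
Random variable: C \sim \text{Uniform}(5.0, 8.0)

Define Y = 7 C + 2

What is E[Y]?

For Y = 7C + 2:
E[Y] = 7 * E[C] + 2
E[C] = (5 + 8)/2 = 6.5
E[Y] = 7 * 6.5 + 2 = 47.5

47.5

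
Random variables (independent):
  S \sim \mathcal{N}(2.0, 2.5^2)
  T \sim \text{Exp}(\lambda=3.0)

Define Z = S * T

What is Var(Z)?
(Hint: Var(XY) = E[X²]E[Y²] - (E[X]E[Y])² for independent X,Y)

Var(XY) = E[X²]E[Y²] - (E[X]E[Y])²
E[S] = 2, Var(S) = 6.25
E[T] = 0.33333333, Var(T) = 0.11111111
E[S²] = 6.25 + 2² = 10.25
E[T²] = 0.11111111 + 0.33333333² = 0.22222222
Var(Z) = 10.25*0.22222222 - (2*0.33333333)²
= 2.2777778 - 0.44444444 = 1.8333333

1.8333333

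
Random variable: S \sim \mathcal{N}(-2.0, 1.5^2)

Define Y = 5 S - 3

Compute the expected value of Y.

For Y = 5S - 3:
E[Y] = 5 * E[S] - 3
E[S] = -2.0 = -2
E[Y] = 5 * (-2) - 3 = -13

-13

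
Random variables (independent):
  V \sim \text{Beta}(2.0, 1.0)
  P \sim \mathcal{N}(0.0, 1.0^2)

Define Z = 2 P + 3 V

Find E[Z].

E[Z] = 3*E[V] + 2*E[P]
E[V] = 0.66666667
E[P] = 0
E[Z] = 3*0.66666667 + 2*0 = 2

2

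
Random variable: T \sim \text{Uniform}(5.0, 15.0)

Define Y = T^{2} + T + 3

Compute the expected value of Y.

E[Y] = 1*E[T²] + 1*E[T] + 3
E[T] = 10
E[T²] = Var(T) + (E[T])² = 8.3333333 + 100 = 108.33333
E[Y] = 1*108.33333 + 1*10 + 3 = 121.33333

121.33333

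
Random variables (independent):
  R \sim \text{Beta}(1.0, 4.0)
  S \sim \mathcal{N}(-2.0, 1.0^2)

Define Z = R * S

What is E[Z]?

For independent RVs: E[XY] = E[X]*E[Y]
E[R] = 0.2
E[S] = -2
E[Z] = 0.2 * (-2) = -0.4

-0.4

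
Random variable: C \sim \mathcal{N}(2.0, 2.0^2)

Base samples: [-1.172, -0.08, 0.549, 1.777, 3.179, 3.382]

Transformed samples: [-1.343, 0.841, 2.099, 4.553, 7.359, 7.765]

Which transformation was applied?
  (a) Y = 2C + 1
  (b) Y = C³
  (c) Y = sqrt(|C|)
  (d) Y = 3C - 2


Checking option (a) Y = 2C + 1:
  C = -1.172 -> Y = -1.343 ✓
  C = -0.08 -> Y = 0.841 ✓
  C = 0.549 -> Y = 2.099 ✓
All samples match this transformation.

(a) 2C + 1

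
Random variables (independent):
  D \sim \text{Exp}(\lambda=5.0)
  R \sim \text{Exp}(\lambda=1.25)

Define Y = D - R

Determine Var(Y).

For independent RVs: Var(aX + bY) = a²Var(X) + b²Var(Y)
Var(D) = 0.04
Var(R) = 0.64
Var(Y) = 1²*0.04 + (-1)²*0.64
= 1*0.04 + 1*0.64 = 0.68

0.68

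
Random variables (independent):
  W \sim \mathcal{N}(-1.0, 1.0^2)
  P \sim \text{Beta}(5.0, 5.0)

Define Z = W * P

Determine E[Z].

For independent RVs: E[XY] = E[X]*E[Y]
E[W] = -1
E[P] = 0.5
E[Z] = -1 * 0.5 = -0.5

-0.5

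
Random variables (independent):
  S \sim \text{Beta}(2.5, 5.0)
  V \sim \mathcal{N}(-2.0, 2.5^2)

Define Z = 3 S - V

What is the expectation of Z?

E[Z] = 3*E[S] - 1*E[V]
E[S] = 0.33333333
E[V] = -2
E[Z] = 3*0.33333333 - 1*(-2) = 3

3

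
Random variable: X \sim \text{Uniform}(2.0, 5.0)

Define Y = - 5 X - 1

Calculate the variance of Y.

For Y = aX + b: Var(Y) = a² * Var(X)
Var(X) = (5 - 2)^2/12 = 0.75
Var(Y) = (-5)² * 0.75 = 25 * 0.75 = 18.75

18.75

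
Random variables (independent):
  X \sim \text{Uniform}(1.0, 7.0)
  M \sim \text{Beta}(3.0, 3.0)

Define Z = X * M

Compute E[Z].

For independent RVs: E[XY] = E[X]*E[Y]
E[X] = 4
E[M] = 0.5
E[Z] = 4 * 0.5 = 2

2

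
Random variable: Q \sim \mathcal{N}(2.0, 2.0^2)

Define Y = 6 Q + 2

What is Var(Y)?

For Y = aQ + b: Var(Y) = a² * Var(Q)
Var(Q) = 2.0^2 = 4
Var(Y) = 6² * 4 = 36 * 4 = 144

144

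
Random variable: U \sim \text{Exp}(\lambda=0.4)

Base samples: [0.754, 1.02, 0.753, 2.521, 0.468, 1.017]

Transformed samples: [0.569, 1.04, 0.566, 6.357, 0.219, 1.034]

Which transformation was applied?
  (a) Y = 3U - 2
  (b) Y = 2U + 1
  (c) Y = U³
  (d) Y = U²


Checking option (d) Y = U²:
  U = 0.754 -> Y = 0.569 ✓
  U = 1.02 -> Y = 1.04 ✓
  U = 0.753 -> Y = 0.566 ✓
All samples match this transformation.

(d) U²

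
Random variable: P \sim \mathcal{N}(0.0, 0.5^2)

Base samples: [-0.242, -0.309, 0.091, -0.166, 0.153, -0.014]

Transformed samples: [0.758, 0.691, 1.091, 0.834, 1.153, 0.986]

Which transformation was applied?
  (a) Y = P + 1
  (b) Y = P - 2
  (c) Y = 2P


Checking option (a) Y = P + 1:
  P = -0.242 -> Y = 0.758 ✓
  P = -0.309 -> Y = 0.691 ✓
  P = 0.091 -> Y = 1.091 ✓
All samples match this transformation.

(a) P + 1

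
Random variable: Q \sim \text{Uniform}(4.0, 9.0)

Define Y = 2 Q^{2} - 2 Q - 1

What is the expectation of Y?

E[Y] = 2*E[Q²] - 2*E[Q] - 1
E[Q] = 6.5
E[Q²] = Var(Q) + (E[Q])² = 2.0833333 + 42.25 = 44.333333
E[Y] = 2*44.333333 - 2*6.5 - 1 = 74.666667

74.666667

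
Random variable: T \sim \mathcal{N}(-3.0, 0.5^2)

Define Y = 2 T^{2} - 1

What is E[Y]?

E[Y] = 2*E[T²] - 1
E[T] = -3
E[T²] = Var(T) + (E[T])² = 0.25 + 9 = 9.25
E[Y] = 2*9.25 - 1 = 17.5

17.5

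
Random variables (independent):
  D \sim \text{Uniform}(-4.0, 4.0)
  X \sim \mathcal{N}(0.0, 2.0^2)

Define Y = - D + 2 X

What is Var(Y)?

For independent RVs: Var(aX + bY) = a²Var(X) + b²Var(Y)
Var(D) = 5.3333333
Var(X) = 4
Var(Y) = (-1)²*5.3333333 + 2²*4
= 1*5.3333333 + 4*4 = 21.333333

21.333333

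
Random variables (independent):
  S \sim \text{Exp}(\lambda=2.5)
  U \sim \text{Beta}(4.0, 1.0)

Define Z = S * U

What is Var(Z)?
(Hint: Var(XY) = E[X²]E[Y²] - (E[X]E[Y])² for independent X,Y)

Var(XY) = E[X²]E[Y²] - (E[X]E[Y])²
E[S] = 0.4, Var(S) = 0.16
E[U] = 0.8, Var(U) = 0.026666667
E[S²] = 0.16 + 0.4² = 0.32
E[U²] = 0.026666667 + 0.8² = 0.66666667
Var(Z) = 0.32*0.66666667 - (0.4*0.8)²
= 0.21333333 - 0.1024 = 0.11093333

0.11093333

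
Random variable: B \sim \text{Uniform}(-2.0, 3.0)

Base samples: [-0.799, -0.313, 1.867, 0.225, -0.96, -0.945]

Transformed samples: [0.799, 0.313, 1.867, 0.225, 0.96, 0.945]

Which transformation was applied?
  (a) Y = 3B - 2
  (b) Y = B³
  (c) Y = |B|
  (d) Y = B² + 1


Checking option (c) Y = |B|:
  B = -0.799 -> Y = 0.799 ✓
  B = -0.313 -> Y = 0.313 ✓
  B = 1.867 -> Y = 1.867 ✓
All samples match this transformation.

(c) |B|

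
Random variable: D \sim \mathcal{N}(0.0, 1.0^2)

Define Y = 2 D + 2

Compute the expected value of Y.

For Y = 2D + 2:
E[Y] = 2 * E[D] + 2
E[D] = 0.0 = 0
E[Y] = 2 * 0 + 2 = 2

2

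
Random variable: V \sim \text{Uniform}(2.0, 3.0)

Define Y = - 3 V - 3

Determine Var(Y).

For Y = aV + b: Var(Y) = a² * Var(V)
Var(V) = (3 - 2)^2/12 = 0.083333333
Var(Y) = (-3)² * 0.083333333 = 9 * 0.083333333 = 0.75

0.75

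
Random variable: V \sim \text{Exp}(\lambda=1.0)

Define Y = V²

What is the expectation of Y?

E[V²] = Var(V) + (E[V])² = 1 + 1 = 2

2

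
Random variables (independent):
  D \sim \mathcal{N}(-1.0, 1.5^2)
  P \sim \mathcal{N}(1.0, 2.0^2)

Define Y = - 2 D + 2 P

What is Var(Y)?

For independent RVs: Var(aX + bY) = a²Var(X) + b²Var(Y)
Var(D) = 2.25
Var(P) = 4
Var(Y) = (-2)²*2.25 + 2²*4
= 4*2.25 + 4*4 = 25

25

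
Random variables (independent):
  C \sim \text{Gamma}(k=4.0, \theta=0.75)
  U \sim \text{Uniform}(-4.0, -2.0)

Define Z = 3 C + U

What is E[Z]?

E[Z] = 3*E[C] + 1*E[U]
E[C] = 3
E[U] = -3
E[Z] = 3*3 + 1*(-3) = 6

6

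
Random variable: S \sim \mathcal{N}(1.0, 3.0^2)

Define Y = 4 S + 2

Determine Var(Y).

For Y = aS + b: Var(Y) = a² * Var(S)
Var(S) = 3.0^2 = 9
Var(Y) = 4² * 9 = 16 * 9 = 144

144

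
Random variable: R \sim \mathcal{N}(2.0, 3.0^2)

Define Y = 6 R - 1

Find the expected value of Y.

For Y = 6R - 1:
E[Y] = 6 * E[R] - 1
E[R] = 2.0 = 2
E[Y] = 6 * 2 - 1 = 11

11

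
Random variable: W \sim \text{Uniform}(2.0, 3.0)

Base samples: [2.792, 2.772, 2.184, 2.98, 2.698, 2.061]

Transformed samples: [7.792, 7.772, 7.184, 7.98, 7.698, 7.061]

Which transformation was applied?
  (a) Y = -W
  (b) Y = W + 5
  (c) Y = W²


Checking option (b) Y = W + 5:
  W = 2.792 -> Y = 7.792 ✓
  W = 2.772 -> Y = 7.772 ✓
  W = 2.184 -> Y = 7.184 ✓
All samples match this transformation.

(b) W + 5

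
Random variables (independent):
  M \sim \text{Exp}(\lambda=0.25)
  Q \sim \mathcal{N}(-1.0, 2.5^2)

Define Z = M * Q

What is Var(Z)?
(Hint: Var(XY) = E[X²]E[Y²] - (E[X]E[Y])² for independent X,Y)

Var(XY) = E[X²]E[Y²] - (E[X]E[Y])²
E[M] = 4, Var(M) = 16
E[Q] = -1, Var(Q) = 6.25
E[M²] = 16 + 4² = 32
E[Q²] = 6.25 + (-1)² = 7.25
Var(Z) = 32*7.25 - (4*(-1))²
= 232 - 16 = 216

216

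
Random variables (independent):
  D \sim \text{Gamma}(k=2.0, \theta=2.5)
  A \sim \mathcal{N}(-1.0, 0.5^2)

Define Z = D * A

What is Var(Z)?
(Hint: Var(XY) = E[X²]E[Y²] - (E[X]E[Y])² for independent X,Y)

Var(XY) = E[X²]E[Y²] - (E[X]E[Y])²
E[D] = 5, Var(D) = 12.5
E[A] = -1, Var(A) = 0.25
E[D²] = 12.5 + 5² = 37.5
E[A²] = 0.25 + (-1)² = 1.25
Var(Z) = 37.5*1.25 - (5*(-1))²
= 46.875 - 25 = 21.875

21.875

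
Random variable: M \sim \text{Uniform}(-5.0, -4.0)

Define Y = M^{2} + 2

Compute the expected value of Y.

E[Y] = 1*E[M²] + 2
E[M] = -4.5
E[M²] = Var(M) + (E[M])² = 0.083333333 + 20.25 = 20.333333
E[Y] = 1*20.333333 + 2 = 22.333333

22.333333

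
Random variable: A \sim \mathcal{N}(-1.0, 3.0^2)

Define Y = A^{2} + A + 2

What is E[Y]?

E[Y] = 1*E[A²] + 1*E[A] + 2
E[A] = -1
E[A²] = Var(A) + (E[A])² = 9 + 1 = 10
E[Y] = 1*10 + 1*(-1) + 2 = 11

11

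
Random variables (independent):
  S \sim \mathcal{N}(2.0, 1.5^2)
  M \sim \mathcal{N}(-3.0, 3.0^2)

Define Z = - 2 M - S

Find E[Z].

E[Z] = -1*E[S] - 2*E[M]
E[S] = 2
E[M] = -3
E[Z] = -1*2 - 2*(-3) = 4

4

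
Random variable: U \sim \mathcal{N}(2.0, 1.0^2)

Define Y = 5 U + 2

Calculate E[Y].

For Y = 5U + 2:
E[Y] = 5 * E[U] + 2
E[U] = 2.0 = 2
E[Y] = 5 * 2 + 2 = 12

12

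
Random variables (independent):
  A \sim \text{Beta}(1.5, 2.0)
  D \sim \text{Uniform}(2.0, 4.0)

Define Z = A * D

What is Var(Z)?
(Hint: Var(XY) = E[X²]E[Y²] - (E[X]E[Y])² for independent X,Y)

Var(XY) = E[X²]E[Y²] - (E[X]E[Y])²
E[A] = 0.42857143, Var(A) = 0.054421769
E[D] = 3, Var(D) = 0.33333333
E[A²] = 0.054421769 + 0.42857143² = 0.23809524
E[D²] = 0.33333333 + 3² = 9.3333333
Var(Z) = 0.23809524*9.3333333 - (0.42857143*3)²
= 2.2222222 - 1.6530612 = 0.569161

0.569161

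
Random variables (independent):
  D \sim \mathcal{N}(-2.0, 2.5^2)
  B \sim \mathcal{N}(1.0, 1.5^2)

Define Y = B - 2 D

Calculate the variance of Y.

For independent RVs: Var(aX + bY) = a²Var(X) + b²Var(Y)
Var(D) = 6.25
Var(B) = 2.25
Var(Y) = (-2)²*6.25 + 1²*2.25
= 4*6.25 + 1*2.25 = 27.25

27.25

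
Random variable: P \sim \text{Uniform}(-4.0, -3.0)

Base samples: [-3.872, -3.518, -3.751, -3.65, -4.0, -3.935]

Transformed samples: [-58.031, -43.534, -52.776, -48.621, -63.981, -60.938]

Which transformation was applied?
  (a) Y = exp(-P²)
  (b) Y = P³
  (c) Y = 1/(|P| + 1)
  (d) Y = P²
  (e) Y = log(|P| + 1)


Checking option (b) Y = P³:
  P = -3.872 -> Y = -58.031 ✓
  P = -3.518 -> Y = -43.534 ✓
  P = -3.751 -> Y = -52.776 ✓
All samples match this transformation.

(b) P³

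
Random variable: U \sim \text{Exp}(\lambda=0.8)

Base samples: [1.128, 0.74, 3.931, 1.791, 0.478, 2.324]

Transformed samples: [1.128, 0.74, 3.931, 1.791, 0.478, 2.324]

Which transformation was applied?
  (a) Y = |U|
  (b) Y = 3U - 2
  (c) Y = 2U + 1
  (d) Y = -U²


Checking option (a) Y = |U|:
  U = 1.128 -> Y = 1.128 ✓
  U = 0.74 -> Y = 0.74 ✓
  U = 3.931 -> Y = 3.931 ✓
All samples match this transformation.

(a) |U|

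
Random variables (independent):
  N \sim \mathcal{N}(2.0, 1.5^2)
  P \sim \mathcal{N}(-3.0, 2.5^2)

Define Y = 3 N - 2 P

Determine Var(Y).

For independent RVs: Var(aX + bY) = a²Var(X) + b²Var(Y)
Var(N) = 2.25
Var(P) = 6.25
Var(Y) = 3²*2.25 + (-2)²*6.25
= 9*2.25 + 4*6.25 = 45.25

45.25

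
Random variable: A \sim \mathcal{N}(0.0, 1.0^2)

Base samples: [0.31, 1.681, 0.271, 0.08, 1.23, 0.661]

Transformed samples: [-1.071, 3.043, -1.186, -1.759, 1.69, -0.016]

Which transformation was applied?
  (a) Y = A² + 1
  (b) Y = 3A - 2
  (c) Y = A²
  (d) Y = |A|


Checking option (b) Y = 3A - 2:
  A = 0.31 -> Y = -1.071 ✓
  A = 1.681 -> Y = 3.043 ✓
  A = 0.271 -> Y = -1.186 ✓
All samples match this transformation.

(b) 3A - 2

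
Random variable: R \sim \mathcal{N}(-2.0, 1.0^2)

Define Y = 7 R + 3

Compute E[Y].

For Y = 7R + 3:
E[Y] = 7 * E[R] + 3
E[R] = -2.0 = -2
E[Y] = 7 * (-2) + 3 = -11

-11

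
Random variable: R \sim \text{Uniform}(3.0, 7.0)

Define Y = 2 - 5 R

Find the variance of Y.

For Y = aR + b: Var(Y) = a² * Var(R)
Var(R) = (7 - 3)^2/12 = 1.3333333
Var(Y) = (-5)² * 1.3333333 = 25 * 1.3333333 = 33.333333

33.333333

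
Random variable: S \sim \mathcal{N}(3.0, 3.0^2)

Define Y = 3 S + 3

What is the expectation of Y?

For Y = 3S + 3:
E[Y] = 3 * E[S] + 3
E[S] = 3.0 = 3
E[Y] = 3 * 3 + 3 = 12

12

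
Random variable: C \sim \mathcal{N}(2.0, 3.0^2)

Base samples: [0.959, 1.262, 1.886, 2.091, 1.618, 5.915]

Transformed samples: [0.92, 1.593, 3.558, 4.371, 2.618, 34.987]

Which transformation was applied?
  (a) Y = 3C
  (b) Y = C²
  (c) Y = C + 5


Checking option (b) Y = C²:
  C = 0.959 -> Y = 0.92 ✓
  C = 1.262 -> Y = 1.593 ✓
  C = 1.886 -> Y = 3.558 ✓
All samples match this transformation.

(b) C²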